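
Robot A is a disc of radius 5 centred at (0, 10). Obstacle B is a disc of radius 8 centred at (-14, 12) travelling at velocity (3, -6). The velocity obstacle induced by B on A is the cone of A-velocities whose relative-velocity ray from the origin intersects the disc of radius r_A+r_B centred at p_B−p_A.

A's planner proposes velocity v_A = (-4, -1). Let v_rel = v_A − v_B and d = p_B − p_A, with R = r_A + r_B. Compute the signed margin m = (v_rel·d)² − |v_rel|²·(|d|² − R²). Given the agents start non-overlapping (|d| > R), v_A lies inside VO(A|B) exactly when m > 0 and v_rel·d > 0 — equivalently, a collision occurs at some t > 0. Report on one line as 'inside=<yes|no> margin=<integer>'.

d = (-14, 2),  |d|² = 200;  R = 5+8 = 13,  c = 200−13² = 31
v_rel = (-7, 5),  |v_rel|² = 74;  v_rel·d = (-7)·(-14) + (5)·(2) = 108
74·t² − 216·t + 31 = 0  ⇒  m = 108² − 74·31 = 9370
m = 9370 > 0,  v_rel·d = 108 > 0  ⇒  inside

inside=yes margin=9370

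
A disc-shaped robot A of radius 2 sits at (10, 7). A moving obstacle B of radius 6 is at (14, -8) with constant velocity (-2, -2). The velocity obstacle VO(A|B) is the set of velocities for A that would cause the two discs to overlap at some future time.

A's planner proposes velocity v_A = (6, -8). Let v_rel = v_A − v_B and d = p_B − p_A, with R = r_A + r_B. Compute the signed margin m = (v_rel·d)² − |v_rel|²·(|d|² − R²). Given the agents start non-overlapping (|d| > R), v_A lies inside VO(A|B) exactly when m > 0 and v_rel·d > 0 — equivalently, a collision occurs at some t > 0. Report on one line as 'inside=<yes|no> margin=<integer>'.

d = (4, -15),  |d|² = 241;  R = 2+6 = 8,  c = 241−8² = 177
v_rel = (8, -6),  |v_rel|² = 100;  v_rel·d = (8)·(4) + (-6)·(-15) = 122
100·t² − 244·t + 177 = 0  ⇒  m = 122² − 100·177 = -2816
m = -2816 < 0,  v_rel·d = 122 > 0  ⇒  outside

inside=no margin=-2816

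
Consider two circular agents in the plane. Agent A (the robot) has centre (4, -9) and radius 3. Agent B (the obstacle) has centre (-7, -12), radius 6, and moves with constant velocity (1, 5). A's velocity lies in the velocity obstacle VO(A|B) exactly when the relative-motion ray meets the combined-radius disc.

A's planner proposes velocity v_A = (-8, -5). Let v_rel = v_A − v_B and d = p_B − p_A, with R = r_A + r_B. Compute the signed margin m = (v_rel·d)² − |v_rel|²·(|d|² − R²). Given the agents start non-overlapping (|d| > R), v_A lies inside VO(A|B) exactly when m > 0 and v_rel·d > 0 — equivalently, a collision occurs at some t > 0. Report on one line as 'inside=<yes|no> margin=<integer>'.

d = (-11, -3),  |d|² = 130;  R = 3+6 = 9,  c = 130−9² = 49
v_rel = (-9, -10),  |v_rel|² = 181;  v_rel·d = (-9)·(-11) + (-10)·(-3) = 129
181·t² − 258·t + 49 = 0  ⇒  m = 129² − 181·49 = 7772
m = 7772 > 0,  v_rel·d = 129 > 0  ⇒  inside

inside=yes margin=7772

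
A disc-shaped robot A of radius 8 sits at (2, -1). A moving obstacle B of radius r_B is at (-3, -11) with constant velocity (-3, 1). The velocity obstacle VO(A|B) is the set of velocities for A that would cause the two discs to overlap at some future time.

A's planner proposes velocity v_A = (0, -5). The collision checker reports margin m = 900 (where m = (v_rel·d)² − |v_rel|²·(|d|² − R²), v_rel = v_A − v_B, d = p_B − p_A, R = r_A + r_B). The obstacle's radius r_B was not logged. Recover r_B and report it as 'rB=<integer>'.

m = 900
d = (-5, -10);  v_rel = (3, -6),  |v_rel|² = 45
v_rel×d = (3)·(-10) − (-6)·(-5) = -60
since m = R²·45 − (-60)²:  R² = (3600 + 900) / 45 = 100
R = √100 = 10  ⇒  r_B = 10 − 8 = 2

rB=2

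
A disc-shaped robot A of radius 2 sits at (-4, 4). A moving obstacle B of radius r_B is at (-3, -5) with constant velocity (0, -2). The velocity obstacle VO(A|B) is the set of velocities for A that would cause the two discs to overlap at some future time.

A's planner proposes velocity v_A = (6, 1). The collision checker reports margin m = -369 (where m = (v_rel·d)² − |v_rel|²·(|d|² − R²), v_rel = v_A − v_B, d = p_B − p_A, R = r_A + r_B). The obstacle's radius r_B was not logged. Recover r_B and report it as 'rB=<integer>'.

m = -369
d = (1, -9);  v_rel = (6, 3),  |v_rel|² = 45
v_rel×d = (6)·(-9) − (3)·(1) = -57
since m = R²·45 − (-57)²:  R² = (3249 + -369) / 45 = 64
R = √64 = 8  ⇒  r_B = 8 − 2 = 6

rB=6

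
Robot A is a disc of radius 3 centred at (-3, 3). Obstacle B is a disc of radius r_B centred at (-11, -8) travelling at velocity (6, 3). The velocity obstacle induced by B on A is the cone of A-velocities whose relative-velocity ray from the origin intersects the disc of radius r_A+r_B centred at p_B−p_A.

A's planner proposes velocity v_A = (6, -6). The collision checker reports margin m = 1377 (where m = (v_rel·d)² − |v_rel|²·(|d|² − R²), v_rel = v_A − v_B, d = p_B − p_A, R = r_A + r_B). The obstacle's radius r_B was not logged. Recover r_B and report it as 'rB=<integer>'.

m = 1377
d = (-8, -11);  v_rel = (0, -9),  |v_rel|² = 81
v_rel×d = (0)·(-11) − (-9)·(-8) = -72
since m = R²·81 − (-72)²:  R² = (5184 + 1377) / 81 = 81
R = √81 = 9  ⇒  r_B = 9 − 3 = 6

rB=6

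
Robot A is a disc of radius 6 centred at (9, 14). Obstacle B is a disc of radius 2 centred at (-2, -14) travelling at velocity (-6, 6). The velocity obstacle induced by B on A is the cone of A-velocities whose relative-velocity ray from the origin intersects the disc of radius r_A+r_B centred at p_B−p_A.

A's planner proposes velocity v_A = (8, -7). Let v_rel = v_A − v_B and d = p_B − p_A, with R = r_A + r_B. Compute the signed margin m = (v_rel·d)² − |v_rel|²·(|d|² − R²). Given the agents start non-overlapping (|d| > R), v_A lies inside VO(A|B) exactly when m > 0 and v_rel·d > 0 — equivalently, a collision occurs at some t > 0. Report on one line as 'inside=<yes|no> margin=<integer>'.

d = (-11, -28),  |d|² = 905;  R = 6+2 = 8,  c = 905−8² = 841
v_rel = (14, -13),  |v_rel|² = 365;  v_rel·d = (14)·(-11) + (-13)·(-28) = 210
365·t² − 420·t + 841 = 0  ⇒  m = 210² − 365·841 = -262865
m = -262865 < 0,  v_rel·d = 210 > 0  ⇒  outside

inside=no margin=-262865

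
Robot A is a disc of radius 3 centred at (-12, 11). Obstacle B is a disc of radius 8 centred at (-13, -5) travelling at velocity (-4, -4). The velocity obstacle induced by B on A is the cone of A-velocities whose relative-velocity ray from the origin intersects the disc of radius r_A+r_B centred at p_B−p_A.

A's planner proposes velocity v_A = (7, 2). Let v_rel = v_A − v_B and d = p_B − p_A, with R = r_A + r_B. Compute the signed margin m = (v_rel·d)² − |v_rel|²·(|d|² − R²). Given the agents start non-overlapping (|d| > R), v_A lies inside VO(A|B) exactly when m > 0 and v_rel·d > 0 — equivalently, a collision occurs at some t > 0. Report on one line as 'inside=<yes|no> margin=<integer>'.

d = (-1, -16),  |d|² = 257;  R = 3+8 = 11,  c = 257−11² = 136
v_rel = (11, 6),  |v_rel|² = 157;  v_rel·d = (11)·(-1) + (6)·(-16) = -107
157·t² + 214·t + 136 = 0  ⇒  m = (-107)² − 157·136 = -9903
m = -9903 < 0,  v_rel·d = -107 < 0  ⇒  outside

inside=no margin=-9903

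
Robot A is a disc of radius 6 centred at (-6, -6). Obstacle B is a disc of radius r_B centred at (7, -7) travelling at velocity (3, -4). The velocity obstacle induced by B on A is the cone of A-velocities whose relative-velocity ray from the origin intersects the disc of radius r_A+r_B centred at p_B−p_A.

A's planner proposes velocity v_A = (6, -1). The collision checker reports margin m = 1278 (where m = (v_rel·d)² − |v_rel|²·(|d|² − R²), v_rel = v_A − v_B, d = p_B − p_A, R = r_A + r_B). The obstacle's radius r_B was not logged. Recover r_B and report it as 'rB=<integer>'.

m = 1278
d = (13, -1);  v_rel = (3, 3),  |v_rel|² = 18
v_rel×d = (3)·(-1) − (3)·(13) = -42
since m = R²·18 − (-42)²:  R² = (1764 + 1278) / 18 = 169
R = √169 = 13  ⇒  r_B = 13 − 6 = 7

rB=7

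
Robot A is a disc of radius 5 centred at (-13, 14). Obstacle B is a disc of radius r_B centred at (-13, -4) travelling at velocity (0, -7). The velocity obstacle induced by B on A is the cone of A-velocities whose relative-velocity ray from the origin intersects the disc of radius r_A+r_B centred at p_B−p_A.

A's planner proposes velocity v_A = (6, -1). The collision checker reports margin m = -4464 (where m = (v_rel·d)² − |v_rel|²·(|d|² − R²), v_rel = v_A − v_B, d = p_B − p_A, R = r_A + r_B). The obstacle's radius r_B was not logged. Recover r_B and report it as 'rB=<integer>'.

m = -4464
d = (0, -18);  v_rel = (6, 6),  |v_rel|² = 72
v_rel×d = (6)·(-18) − (6)·(0) = -108
since m = R²·72 − (-108)²:  R² = (11664 + -4464) / 72 = 100
R = √100 = 10  ⇒  r_B = 10 − 5 = 5

rB=5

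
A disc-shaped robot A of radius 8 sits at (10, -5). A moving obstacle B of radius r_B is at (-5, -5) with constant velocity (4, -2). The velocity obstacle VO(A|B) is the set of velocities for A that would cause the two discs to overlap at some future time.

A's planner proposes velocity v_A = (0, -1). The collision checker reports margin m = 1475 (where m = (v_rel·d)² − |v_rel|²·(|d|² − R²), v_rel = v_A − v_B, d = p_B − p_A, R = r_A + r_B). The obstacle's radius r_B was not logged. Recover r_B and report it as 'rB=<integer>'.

m = 1475
d = (-15, 0);  v_rel = (-4, 1),  |v_rel|² = 17
v_rel×d = (-4)·(0) − (1)·(-15) = 15
since m = R²·17 − 15²:  R² = (225 + 1475) / 17 = 100
R = √100 = 10  ⇒  r_B = 10 − 8 = 2

rB=2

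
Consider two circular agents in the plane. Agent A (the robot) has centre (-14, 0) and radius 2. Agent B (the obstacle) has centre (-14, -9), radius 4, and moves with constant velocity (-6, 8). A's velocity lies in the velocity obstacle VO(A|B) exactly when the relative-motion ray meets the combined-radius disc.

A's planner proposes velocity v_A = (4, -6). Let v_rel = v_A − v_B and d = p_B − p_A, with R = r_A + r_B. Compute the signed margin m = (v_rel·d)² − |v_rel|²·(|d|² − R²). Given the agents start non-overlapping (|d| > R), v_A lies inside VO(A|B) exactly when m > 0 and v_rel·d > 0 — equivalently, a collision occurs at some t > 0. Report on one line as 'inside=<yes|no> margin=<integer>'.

d = (0, -9),  |d|² = 81;  R = 2+4 = 6,  c = 81−6² = 45
v_rel = (10, -14),  |v_rel|² = 296;  v_rel·d = (10)·(0) + (-14)·(-9) = 126
296·t² − 252·t + 45 = 0  ⇒  m = 126² − 296·45 = 2556
m = 2556 > 0,  v_rel·d = 126 > 0  ⇒  inside

inside=yes margin=2556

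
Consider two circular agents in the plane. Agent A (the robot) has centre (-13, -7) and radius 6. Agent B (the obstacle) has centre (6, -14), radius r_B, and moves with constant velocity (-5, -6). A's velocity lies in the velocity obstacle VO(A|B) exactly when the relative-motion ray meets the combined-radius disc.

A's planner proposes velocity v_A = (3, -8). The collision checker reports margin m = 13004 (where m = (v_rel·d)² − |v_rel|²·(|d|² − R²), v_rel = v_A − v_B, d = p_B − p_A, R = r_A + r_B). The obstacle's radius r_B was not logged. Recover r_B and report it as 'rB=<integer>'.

m = 13004
d = (19, -7);  v_rel = (8, -2),  |v_rel|² = 68
v_rel×d = (8)·(-7) − (-2)·(19) = -18
since m = R²·68 − (-18)²:  R² = (324 + 13004) / 68 = 196
R = √196 = 14  ⇒  r_B = 14 − 6 = 8

rB=8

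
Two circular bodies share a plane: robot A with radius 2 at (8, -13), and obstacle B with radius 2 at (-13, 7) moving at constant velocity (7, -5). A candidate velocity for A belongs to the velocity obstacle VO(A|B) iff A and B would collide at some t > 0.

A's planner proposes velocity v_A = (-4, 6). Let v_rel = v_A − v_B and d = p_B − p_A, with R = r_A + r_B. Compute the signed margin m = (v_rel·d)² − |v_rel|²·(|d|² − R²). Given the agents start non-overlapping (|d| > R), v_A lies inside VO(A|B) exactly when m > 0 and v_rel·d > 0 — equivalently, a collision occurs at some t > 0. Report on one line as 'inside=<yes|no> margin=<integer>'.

d = (-21, 20),  |d|² = 841;  R = 2+2 = 4,  c = 841−4² = 825
v_rel = (-11, 11),  |v_rel|² = 242;  v_rel·d = (-11)·(-21) + (11)·(20) = 451
242·t² − 902·t + 825 = 0  ⇒  m = 451² − 242·825 = 3751
m = 3751 > 0,  v_rel·d = 451 > 0  ⇒  inside

inside=yes margin=3751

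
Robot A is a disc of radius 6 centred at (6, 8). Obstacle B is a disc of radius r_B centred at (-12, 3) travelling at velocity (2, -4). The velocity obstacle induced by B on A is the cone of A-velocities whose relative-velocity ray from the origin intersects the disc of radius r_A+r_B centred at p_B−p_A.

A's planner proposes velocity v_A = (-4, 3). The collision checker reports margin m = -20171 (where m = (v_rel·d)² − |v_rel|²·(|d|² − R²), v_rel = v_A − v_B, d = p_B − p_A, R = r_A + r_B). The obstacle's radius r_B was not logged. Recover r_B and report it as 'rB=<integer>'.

m = -20171
d = (-18, -5);  v_rel = (-6, 7),  |v_rel|² = 85
v_rel×d = (-6)·(-5) − (7)·(-18) = 156
since m = R²·85 − 156²:  R² = (24336 + -20171) / 85 = 49
R = √49 = 7  ⇒  r_B = 7 − 6 = 1

rB=1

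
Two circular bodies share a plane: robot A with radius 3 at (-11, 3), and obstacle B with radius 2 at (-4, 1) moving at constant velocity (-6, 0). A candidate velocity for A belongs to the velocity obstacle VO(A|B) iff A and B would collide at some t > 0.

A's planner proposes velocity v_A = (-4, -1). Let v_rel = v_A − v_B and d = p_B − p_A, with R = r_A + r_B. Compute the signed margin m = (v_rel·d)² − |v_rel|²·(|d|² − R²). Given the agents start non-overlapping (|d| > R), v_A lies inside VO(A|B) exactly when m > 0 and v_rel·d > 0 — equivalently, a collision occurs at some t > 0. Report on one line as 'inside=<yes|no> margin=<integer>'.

d = (7, -2),  |d|² = 53;  R = 3+2 = 5,  c = 53−5² = 28
v_rel = (2, -1),  |v_rel|² = 5;  v_rel·d = (2)·(7) + (-1)·(-2) = 16
5·t² − 32·t + 28 = 0  ⇒  m = 16² − 5·28 = 116
m = 116 > 0,  v_rel·d = 16 > 0  ⇒  inside

inside=yes margin=116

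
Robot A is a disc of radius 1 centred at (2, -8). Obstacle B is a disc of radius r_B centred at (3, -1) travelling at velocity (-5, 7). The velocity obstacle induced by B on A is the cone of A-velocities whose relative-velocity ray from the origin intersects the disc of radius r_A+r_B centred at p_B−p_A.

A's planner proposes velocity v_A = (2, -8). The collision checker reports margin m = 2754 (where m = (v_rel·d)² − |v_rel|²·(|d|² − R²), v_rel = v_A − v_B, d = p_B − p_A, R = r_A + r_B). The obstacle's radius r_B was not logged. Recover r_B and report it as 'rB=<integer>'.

m = 2754
d = (1, 7);  v_rel = (7, -15),  |v_rel|² = 274
v_rel×d = (7)·(7) − (-15)·(1) = 64
since m = R²·274 − 64²:  R² = (4096 + 2754) / 274 = 25
R = √25 = 5  ⇒  r_B = 5 − 1 = 4

rB=4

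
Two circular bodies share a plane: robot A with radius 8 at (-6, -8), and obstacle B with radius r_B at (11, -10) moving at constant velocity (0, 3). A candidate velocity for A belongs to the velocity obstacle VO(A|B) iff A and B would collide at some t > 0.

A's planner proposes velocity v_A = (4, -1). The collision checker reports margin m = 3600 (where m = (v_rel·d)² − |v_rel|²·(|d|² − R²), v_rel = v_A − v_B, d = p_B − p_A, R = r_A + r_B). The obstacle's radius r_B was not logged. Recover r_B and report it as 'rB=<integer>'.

m = 3600
d = (17, -2);  v_rel = (4, -4),  |v_rel|² = 32
v_rel×d = (4)·(-2) − (-4)·(17) = 60
since m = R²·32 − 60²:  R² = (3600 + 3600) / 32 = 225
R = √225 = 15  ⇒  r_B = 15 − 8 = 7

rB=7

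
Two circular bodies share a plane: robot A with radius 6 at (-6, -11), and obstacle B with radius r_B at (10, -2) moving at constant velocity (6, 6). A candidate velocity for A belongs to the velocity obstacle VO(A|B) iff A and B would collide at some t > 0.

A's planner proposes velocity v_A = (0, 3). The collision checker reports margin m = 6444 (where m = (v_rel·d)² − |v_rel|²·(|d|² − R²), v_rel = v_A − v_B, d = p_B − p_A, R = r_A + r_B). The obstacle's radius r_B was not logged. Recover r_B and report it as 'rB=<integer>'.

m = 6444
d = (16, 9);  v_rel = (-6, -3),  |v_rel|² = 45
v_rel×d = (-6)·(9) − (-3)·(16) = -6
since m = R²·45 − (-6)²:  R² = (36 + 6444) / 45 = 144
R = √144 = 12  ⇒  r_B = 12 − 6 = 6

rB=6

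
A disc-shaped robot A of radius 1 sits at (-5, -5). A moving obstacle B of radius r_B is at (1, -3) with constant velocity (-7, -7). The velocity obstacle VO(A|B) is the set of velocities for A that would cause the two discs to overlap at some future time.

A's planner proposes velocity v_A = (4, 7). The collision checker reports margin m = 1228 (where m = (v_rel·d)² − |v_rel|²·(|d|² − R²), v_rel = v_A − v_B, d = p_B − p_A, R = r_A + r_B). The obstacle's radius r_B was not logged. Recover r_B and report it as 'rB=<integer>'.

m = 1228
d = (6, 2);  v_rel = (11, 14),  |v_rel|² = 317
v_rel×d = (11)·(2) − (14)·(6) = -62
since m = R²·317 − (-62)²:  R² = (3844 + 1228) / 317 = 16
R = √16 = 4  ⇒  r_B = 4 − 1 = 3

rB=3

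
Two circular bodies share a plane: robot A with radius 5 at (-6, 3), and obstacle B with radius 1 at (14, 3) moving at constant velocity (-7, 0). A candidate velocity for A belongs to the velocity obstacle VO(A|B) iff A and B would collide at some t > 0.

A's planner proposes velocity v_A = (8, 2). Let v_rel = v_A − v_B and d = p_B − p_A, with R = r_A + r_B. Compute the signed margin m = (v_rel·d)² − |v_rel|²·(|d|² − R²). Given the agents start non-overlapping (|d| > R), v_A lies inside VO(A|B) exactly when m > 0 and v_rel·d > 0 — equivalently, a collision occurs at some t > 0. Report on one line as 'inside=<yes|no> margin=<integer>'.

d = (20, 0),  |d|² = 400;  R = 5+1 = 6,  c = 400−6² = 364
v_rel = (15, 2),  |v_rel|² = 229;  v_rel·d = (15)·(20) + (2)·(0) = 300
229·t² − 600·t + 364 = 0  ⇒  m = 300² − 229·364 = 6644
m = 6644 > 0,  v_rel·d = 300 > 0  ⇒  inside

inside=yes margin=6644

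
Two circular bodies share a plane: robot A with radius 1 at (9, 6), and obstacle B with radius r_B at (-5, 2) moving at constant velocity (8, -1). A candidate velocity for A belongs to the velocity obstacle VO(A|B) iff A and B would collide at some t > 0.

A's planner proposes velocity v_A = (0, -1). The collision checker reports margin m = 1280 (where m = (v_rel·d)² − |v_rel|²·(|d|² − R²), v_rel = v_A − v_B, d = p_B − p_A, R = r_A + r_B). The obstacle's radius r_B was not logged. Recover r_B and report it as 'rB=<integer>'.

m = 1280
d = (-14, -4);  v_rel = (-8, 0),  |v_rel|² = 64
v_rel×d = (-8)·(-4) − (0)·(-14) = 32
since m = R²·64 − 32²:  R² = (1024 + 1280) / 64 = 36
R = √36 = 6  ⇒  r_B = 6 − 1 = 5

rB=5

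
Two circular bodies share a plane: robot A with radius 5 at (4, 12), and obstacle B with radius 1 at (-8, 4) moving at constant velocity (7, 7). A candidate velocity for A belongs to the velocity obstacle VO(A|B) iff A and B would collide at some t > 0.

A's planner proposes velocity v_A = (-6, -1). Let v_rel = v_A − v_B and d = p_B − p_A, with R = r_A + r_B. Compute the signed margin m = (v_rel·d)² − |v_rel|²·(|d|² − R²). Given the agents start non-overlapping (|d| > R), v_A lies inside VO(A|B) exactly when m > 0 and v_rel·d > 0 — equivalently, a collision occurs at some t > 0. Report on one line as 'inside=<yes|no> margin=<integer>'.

d = (-12, -8),  |d|² = 208;  R = 5+1 = 6,  c = 208−6² = 172
v_rel = (-13, -8),  |v_rel|² = 233;  v_rel·d = (-13)·(-12) + (-8)·(-8) = 220
233·t² − 440·t + 172 = 0  ⇒  m = 220² − 233·172 = 8324
m = 8324 > 0,  v_rel·d = 220 > 0  ⇒  inside

inside=yes margin=8324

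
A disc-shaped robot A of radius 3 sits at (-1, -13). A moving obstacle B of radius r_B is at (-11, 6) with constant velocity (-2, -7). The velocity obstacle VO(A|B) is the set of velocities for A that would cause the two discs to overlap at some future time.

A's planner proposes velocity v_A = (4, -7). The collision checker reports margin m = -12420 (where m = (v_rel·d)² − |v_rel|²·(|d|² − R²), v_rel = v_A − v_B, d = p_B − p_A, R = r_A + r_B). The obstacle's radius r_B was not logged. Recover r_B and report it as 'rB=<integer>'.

m = -12420
d = (-10, 19);  v_rel = (6, 0),  |v_rel|² = 36
v_rel×d = (6)·(19) − (0)·(-10) = 114
since m = R²·36 − 114²:  R² = (12996 + -12420) / 36 = 16
R = √16 = 4  ⇒  r_B = 4 − 3 = 1

rB=1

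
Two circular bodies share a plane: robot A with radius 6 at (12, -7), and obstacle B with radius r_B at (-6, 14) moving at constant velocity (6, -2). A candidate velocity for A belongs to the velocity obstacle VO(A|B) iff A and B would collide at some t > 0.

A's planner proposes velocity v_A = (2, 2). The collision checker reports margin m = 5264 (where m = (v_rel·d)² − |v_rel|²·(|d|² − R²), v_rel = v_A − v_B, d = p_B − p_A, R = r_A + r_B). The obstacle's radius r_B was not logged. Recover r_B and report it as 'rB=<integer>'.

m = 5264
d = (-18, 21);  v_rel = (-4, 4),  |v_rel|² = 32
v_rel×d = (-4)·(21) − (4)·(-18) = -12
since m = R²·32 − (-12)²:  R² = (144 + 5264) / 32 = 169
R = √169 = 13  ⇒  r_B = 13 − 6 = 7

rB=7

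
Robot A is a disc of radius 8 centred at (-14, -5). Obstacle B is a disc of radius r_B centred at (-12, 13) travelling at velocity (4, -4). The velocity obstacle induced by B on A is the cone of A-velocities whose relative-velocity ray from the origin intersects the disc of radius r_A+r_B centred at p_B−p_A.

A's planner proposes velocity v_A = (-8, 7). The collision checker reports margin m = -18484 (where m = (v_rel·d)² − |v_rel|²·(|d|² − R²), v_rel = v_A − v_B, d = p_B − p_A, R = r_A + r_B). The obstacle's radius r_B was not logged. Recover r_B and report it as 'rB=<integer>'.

m = -18484
d = (2, 18);  v_rel = (-12, 11),  |v_rel|² = 265
v_rel×d = (-12)·(18) − (11)·(2) = -238
since m = R²·265 − (-238)²:  R² = (56644 + -18484) / 265 = 144
R = √144 = 12  ⇒  r_B = 12 − 8 = 4

rB=4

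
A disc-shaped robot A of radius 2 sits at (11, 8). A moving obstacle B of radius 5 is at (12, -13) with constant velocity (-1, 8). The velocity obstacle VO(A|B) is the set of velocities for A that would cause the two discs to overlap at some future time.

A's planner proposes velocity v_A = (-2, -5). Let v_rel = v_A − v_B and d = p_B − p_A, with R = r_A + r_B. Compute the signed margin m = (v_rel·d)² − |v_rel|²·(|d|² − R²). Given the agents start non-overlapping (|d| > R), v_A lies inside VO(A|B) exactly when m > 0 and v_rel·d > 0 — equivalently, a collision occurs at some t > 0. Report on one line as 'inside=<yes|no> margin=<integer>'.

d = (1, -21),  |d|² = 442;  R = 2+5 = 7,  c = 442−7² = 393
v_rel = (-1, -13),  |v_rel|² = 170;  v_rel·d = (-1)·(1) + (-13)·(-21) = 272
170·t² − 544·t + 393 = 0  ⇒  m = 272² − 170·393 = 7174
m = 7174 > 0,  v_rel·d = 272 > 0  ⇒  inside

inside=yes margin=7174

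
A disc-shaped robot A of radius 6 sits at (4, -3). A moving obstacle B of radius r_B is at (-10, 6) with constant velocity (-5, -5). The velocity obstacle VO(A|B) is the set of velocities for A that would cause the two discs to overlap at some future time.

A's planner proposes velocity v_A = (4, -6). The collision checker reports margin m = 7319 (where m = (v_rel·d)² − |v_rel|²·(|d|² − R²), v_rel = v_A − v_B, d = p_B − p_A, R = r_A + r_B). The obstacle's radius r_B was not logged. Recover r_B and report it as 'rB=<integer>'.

m = 7319
d = (-14, 9);  v_rel = (9, -1),  |v_rel|² = 82
v_rel×d = (9)·(9) − (-1)·(-14) = 67
since m = R²·82 − 67²:  R² = (4489 + 7319) / 82 = 144
R = √144 = 12  ⇒  r_B = 12 − 6 = 6

rB=6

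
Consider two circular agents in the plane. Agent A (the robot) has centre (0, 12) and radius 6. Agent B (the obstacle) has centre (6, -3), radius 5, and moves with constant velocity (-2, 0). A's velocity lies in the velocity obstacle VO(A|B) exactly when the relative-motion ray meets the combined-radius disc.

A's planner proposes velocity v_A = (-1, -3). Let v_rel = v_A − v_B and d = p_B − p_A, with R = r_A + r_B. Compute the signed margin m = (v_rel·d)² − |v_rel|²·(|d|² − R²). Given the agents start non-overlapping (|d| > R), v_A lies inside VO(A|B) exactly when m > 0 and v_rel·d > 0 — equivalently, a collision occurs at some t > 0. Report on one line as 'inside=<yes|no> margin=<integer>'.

d = (6, -15),  |d|² = 261;  R = 6+5 = 11,  c = 261−11² = 140
v_rel = (1, -3),  |v_rel|² = 10;  v_rel·d = (1)·(6) + (-3)·(-15) = 51
10·t² − 102·t + 140 = 0  ⇒  m = 51² − 10·140 = 1201
m = 1201 > 0,  v_rel·d = 51 > 0  ⇒  inside

inside=yes margin=1201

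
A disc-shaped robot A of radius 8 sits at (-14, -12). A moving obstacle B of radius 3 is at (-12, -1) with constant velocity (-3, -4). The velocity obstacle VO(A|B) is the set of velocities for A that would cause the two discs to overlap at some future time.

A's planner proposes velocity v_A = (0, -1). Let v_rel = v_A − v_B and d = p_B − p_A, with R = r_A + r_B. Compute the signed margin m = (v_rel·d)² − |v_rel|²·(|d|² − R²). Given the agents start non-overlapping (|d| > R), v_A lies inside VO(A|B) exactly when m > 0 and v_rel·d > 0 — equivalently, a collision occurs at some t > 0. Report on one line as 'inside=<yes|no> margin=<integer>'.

d = (2, 11),  |d|² = 125;  R = 8+3 = 11,  c = 125−11² = 4
v_rel = (3, 3),  |v_rel|² = 18;  v_rel·d = (3)·(2) + (3)·(11) = 39
18·t² − 78·t + 4 = 0  ⇒  m = 39² − 18·4 = 1449
m = 1449 > 0,  v_rel·d = 39 > 0  ⇒  inside

inside=yes margin=1449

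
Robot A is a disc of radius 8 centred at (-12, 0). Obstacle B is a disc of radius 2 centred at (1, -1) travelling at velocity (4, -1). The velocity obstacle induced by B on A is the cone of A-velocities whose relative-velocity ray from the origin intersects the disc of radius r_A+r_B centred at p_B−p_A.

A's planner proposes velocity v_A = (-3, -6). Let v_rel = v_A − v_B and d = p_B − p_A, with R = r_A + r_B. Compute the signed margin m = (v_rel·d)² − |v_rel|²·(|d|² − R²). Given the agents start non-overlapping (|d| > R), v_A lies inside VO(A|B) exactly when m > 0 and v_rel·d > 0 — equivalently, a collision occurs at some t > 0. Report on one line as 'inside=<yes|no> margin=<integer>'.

d = (13, -1),  |d|² = 170;  R = 8+2 = 10,  c = 170−10² = 70
v_rel = (-7, -5),  |v_rel|² = 74;  v_rel·d = (-7)·(13) + (-5)·(-1) = -86
74·t² + 172·t + 70 = 0  ⇒  m = (-86)² − 74·70 = 2216
m = 2216 > 0,  v_rel·d = -86 < 0  ⇒  outside

inside=no margin=2216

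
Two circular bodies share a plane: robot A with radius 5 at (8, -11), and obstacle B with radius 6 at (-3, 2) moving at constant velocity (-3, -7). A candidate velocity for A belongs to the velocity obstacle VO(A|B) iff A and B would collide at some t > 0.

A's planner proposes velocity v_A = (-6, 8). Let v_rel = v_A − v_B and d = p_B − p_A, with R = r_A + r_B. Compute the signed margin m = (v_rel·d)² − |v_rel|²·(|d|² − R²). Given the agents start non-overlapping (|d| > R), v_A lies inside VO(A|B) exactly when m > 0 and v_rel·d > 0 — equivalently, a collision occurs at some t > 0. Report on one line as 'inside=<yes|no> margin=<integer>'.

d = (-11, 13),  |d|² = 290;  R = 5+6 = 11,  c = 290−11² = 169
v_rel = (-3, 15),  |v_rel|² = 234;  v_rel·d = (-3)·(-11) + (15)·(13) = 228
234·t² − 456·t + 169 = 0  ⇒  m = 228² − 234·169 = 12438
m = 12438 > 0,  v_rel·d = 228 > 0  ⇒  inside

inside=yes margin=12438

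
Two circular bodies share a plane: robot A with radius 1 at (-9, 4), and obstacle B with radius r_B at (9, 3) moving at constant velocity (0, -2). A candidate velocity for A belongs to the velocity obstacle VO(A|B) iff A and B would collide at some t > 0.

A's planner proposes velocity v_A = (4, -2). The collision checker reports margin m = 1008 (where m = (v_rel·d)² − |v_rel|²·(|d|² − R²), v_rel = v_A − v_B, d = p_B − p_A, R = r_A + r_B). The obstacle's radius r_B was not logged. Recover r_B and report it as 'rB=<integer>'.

m = 1008
d = (18, -1);  v_rel = (4, 0),  |v_rel|² = 16
v_rel×d = (4)·(-1) − (0)·(18) = -4
since m = R²·16 − (-4)²:  R² = (16 + 1008) / 16 = 64
R = √64 = 8  ⇒  r_B = 8 − 1 = 7

rB=7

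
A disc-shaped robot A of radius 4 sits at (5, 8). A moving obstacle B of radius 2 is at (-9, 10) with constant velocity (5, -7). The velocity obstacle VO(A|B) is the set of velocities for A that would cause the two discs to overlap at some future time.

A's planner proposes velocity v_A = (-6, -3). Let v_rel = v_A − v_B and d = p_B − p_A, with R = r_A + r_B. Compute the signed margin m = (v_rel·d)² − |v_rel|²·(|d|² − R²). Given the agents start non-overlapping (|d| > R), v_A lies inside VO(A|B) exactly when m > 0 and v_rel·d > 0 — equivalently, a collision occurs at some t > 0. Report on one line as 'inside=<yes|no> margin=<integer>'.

d = (-14, 2),  |d|² = 200;  R = 4+2 = 6,  c = 200−6² = 164
v_rel = (-11, 4),  |v_rel|² = 137;  v_rel·d = (-11)·(-14) + (4)·(2) = 162
137·t² − 324·t + 164 = 0  ⇒  m = 162² − 137·164 = 3776
m = 3776 > 0,  v_rel·d = 162 > 0  ⇒  inside

inside=yes margin=3776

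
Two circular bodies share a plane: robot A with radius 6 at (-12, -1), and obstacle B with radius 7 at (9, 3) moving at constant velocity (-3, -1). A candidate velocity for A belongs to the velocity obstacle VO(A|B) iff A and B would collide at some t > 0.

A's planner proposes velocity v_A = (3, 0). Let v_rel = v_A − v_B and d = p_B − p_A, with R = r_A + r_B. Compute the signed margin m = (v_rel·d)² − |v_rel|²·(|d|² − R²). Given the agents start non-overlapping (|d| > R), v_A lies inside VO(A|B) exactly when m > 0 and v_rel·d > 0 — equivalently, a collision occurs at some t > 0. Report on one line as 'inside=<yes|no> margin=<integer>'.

d = (21, 4),  |d|² = 457;  R = 6+7 = 13,  c = 457−13² = 288
v_rel = (6, 1),  |v_rel|² = 37;  v_rel·d = (6)·(21) + (1)·(4) = 130
37·t² − 260·t + 288 = 0  ⇒  m = 130² − 37·288 = 6244
m = 6244 > 0,  v_rel·d = 130 > 0  ⇒  inside

inside=yes margin=6244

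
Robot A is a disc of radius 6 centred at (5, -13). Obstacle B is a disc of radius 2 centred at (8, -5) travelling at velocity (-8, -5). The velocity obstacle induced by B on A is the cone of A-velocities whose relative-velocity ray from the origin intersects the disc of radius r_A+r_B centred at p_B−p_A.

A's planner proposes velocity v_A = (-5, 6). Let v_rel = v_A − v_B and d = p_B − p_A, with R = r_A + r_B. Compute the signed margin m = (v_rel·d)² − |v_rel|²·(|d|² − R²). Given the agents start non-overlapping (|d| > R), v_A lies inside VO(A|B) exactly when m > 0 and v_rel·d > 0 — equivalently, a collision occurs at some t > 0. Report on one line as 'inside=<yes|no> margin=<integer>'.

d = (3, 8),  |d|² = 73;  R = 6+2 = 8,  c = 73−8² = 9
v_rel = (3, 11),  |v_rel|² = 130;  v_rel·d = (3)·(3) + (11)·(8) = 97
130·t² − 194·t + 9 = 0  ⇒  m = 97² − 130·9 = 8239
m = 8239 > 0,  v_rel·d = 97 > 0  ⇒  inside

inside=yes margin=8239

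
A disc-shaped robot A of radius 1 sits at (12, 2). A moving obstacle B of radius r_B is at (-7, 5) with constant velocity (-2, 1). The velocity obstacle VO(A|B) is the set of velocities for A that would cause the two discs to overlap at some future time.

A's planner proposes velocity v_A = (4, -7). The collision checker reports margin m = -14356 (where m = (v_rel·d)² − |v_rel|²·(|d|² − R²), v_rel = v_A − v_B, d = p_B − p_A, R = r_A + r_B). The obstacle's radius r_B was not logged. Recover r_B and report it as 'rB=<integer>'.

m = -14356
d = (-19, 3);  v_rel = (6, -8),  |v_rel|² = 100
v_rel×d = (6)·(3) − (-8)·(-19) = -134
since m = R²·100 − (-134)²:  R² = (17956 + -14356) / 100 = 36
R = √36 = 6  ⇒  r_B = 6 − 1 = 5

rB=5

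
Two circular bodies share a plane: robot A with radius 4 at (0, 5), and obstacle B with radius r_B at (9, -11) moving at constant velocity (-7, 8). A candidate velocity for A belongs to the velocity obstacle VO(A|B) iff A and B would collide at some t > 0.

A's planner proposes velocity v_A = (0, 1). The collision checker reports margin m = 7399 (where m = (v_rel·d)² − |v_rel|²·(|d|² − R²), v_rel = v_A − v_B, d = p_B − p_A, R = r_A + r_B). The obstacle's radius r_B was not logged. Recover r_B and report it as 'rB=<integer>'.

m = 7399
d = (9, -16);  v_rel = (7, -7),  |v_rel|² = 98
v_rel×d = (7)·(-16) − (-7)·(9) = -49
since m = R²·98 − (-49)²:  R² = (2401 + 7399) / 98 = 100
R = √100 = 10  ⇒  r_B = 10 − 4 = 6

rB=6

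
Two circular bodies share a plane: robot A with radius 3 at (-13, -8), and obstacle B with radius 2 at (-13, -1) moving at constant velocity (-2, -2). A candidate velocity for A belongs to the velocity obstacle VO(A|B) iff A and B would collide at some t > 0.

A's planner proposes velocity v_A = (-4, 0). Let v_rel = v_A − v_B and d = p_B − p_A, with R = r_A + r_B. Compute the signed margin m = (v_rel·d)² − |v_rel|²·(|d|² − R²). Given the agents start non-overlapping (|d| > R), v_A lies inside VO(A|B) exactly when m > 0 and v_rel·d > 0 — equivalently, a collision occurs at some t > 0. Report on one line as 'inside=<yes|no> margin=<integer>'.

d = (0, 7),  |d|² = 49;  R = 3+2 = 5,  c = 49−5² = 24
v_rel = (-2, 2),  |v_rel|² = 8;  v_rel·d = (-2)·(0) + (2)·(7) = 14
8·t² − 28·t + 24 = 0  ⇒  m = 14² − 8·24 = 4
m = 4 > 0,  v_rel·d = 14 > 0  ⇒  inside

inside=yes margin=4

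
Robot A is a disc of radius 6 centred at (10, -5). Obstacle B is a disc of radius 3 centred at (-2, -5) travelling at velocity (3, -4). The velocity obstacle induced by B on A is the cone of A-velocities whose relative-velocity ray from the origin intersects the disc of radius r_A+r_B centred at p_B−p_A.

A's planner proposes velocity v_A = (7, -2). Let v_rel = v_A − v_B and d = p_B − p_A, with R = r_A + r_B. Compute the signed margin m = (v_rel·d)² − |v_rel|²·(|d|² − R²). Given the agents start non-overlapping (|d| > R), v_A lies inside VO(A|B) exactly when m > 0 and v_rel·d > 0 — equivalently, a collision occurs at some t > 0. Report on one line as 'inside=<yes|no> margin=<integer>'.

d = (-12, 0),  |d|² = 144;  R = 6+3 = 9,  c = 144−9² = 63
v_rel = (4, 2),  |v_rel|² = 20;  v_rel·d = (4)·(-12) + (2)·(0) = -48
20·t² + 96·t + 63 = 0  ⇒  m = (-48)² − 20·63 = 1044
m = 1044 > 0,  v_rel·d = -48 < 0  ⇒  outside

inside=no margin=1044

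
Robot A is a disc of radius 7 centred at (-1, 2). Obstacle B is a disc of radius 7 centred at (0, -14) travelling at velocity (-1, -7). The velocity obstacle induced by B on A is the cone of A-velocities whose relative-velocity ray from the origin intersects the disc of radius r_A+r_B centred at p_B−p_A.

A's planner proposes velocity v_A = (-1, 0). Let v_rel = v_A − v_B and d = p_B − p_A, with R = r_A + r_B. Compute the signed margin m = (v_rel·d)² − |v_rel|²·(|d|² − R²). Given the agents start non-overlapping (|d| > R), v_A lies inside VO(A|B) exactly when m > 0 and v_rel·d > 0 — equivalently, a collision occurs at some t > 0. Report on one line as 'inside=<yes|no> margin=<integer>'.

d = (1, -16),  |d|² = 257;  R = 7+7 = 14,  c = 257−14² = 61
v_rel = (0, 7),  |v_rel|² = 49;  v_rel·d = (0)·(1) + (7)·(-16) = -112
49·t² + 224·t + 61 = 0  ⇒  m = (-112)² − 49·61 = 9555
m = 9555 > 0,  v_rel·d = -112 < 0  ⇒  outside

inside=no margin=9555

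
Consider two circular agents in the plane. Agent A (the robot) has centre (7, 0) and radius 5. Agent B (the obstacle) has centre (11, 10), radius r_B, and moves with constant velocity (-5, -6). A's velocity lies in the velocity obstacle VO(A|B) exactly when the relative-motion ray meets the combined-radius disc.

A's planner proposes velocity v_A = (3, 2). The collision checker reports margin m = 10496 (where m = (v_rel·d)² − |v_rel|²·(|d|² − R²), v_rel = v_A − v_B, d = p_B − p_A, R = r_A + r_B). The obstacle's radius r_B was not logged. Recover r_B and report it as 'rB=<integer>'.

m = 10496
d = (4, 10);  v_rel = (8, 8),  |v_rel|² = 128
v_rel×d = (8)·(10) − (8)·(4) = 48
since m = R²·128 − 48²:  R² = (2304 + 10496) / 128 = 100
R = √100 = 10  ⇒  r_B = 10 − 5 = 5

rB=5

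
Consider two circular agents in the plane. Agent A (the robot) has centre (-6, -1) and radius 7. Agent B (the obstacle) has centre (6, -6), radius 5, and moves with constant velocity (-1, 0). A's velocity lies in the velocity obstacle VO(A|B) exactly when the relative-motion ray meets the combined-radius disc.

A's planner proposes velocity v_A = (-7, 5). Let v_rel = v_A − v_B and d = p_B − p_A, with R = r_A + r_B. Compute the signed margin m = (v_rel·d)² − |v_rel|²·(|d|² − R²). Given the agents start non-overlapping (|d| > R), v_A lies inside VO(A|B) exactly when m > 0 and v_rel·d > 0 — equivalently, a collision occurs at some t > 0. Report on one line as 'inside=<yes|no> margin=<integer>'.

d = (12, -5),  |d|² = 169;  R = 7+5 = 12,  c = 169−12² = 25
v_rel = (-6, 5),  |v_rel|² = 61;  v_rel·d = (-6)·(12) + (5)·(-5) = -97
61·t² + 194·t + 25 = 0  ⇒  m = (-97)² − 61·25 = 7884
m = 7884 > 0,  v_rel·d = -97 < 0  ⇒  outside

inside=no margin=7884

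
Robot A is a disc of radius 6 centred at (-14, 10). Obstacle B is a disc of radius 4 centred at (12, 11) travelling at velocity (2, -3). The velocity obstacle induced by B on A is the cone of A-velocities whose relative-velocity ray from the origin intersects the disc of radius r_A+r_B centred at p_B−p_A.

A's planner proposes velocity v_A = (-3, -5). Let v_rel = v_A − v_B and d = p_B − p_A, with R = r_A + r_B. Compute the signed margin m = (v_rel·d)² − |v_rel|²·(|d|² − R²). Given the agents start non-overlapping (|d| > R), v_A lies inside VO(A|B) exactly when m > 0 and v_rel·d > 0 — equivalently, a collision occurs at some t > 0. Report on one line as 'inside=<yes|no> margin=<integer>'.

d = (26, 1),  |d|² = 677;  R = 6+4 = 10,  c = 677−10² = 577
v_rel = (-5, -2),  |v_rel|² = 29;  v_rel·d = (-5)·(26) + (-2)·(1) = -132
29·t² + 264·t + 577 = 0  ⇒  m = (-132)² − 29·577 = 691
m = 691 > 0,  v_rel·d = -132 < 0  ⇒  outside

inside=no margin=691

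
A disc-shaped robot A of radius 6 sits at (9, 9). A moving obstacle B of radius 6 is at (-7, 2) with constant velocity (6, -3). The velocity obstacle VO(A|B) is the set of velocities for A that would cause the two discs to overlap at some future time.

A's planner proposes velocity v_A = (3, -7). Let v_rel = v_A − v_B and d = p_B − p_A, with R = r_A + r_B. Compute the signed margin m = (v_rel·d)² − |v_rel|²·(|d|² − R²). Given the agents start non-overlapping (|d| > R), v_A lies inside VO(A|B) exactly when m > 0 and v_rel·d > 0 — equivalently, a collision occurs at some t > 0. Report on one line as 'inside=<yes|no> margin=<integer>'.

d = (-16, -7),  |d|² = 305;  R = 6+6 = 12,  c = 305−12² = 161
v_rel = (-3, -4),  |v_rel|² = 25;  v_rel·d = (-3)·(-16) + (-4)·(-7) = 76
25·t² − 152·t + 161 = 0  ⇒  m = 76² − 25·161 = 1751
m = 1751 > 0,  v_rel·d = 76 > 0  ⇒  inside

inside=yes margin=1751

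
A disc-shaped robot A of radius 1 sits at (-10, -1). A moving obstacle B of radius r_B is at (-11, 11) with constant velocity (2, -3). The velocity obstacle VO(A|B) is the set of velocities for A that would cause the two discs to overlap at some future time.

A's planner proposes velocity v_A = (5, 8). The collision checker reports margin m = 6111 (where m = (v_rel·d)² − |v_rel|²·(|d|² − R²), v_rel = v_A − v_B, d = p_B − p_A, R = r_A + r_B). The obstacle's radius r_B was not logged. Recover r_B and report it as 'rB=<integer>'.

m = 6111
d = (-1, 12);  v_rel = (3, 11),  |v_rel|² = 130
v_rel×d = (3)·(12) − (11)·(-1) = 47
since m = R²·130 − 47²:  R² = (2209 + 6111) / 130 = 64
R = √64 = 8  ⇒  r_B = 8 − 1 = 7

rB=7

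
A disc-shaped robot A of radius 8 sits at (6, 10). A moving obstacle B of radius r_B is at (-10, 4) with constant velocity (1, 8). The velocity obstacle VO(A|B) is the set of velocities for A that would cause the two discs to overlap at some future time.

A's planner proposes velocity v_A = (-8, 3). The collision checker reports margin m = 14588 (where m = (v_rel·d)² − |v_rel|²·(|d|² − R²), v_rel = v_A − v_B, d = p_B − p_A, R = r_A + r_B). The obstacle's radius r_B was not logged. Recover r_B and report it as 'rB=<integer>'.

m = 14588
d = (-16, -6);  v_rel = (-9, -5),  |v_rel|² = 106
v_rel×d = (-9)·(-6) − (-5)·(-16) = -26
since m = R²·106 − (-26)²:  R² = (676 + 14588) / 106 = 144
R = √144 = 12  ⇒  r_B = 12 − 8 = 4

rB=4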